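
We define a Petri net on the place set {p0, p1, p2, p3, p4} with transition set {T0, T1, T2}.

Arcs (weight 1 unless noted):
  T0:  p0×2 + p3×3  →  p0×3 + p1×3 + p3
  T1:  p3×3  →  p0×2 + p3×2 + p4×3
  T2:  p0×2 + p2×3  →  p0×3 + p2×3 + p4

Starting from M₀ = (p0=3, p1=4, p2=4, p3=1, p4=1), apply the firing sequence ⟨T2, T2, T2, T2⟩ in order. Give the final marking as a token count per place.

step 1: fire T2:  (p0=3, p1=4, p2=4, p3=1, p4=1) → (p0=4, p1=4, p2=4, p3=1, p4=2)
step 2: fire T2:  (p0=4, p1=4, p2=4, p3=1, p4=2) → (p0=5, p1=4, p2=4, p3=1, p4=3)
step 3: fire T2:  (p0=5, p1=4, p2=4, p3=1, p4=3) → (p0=6, p1=4, p2=4, p3=1, p4=4)
step 4: fire T2:  (p0=6, p1=4, p2=4, p3=1, p4=4) → (p0=7, p1=4, p2=4, p3=1, p4=5)

(p0=7, p1=4, p2=4, p3=1, p4=5)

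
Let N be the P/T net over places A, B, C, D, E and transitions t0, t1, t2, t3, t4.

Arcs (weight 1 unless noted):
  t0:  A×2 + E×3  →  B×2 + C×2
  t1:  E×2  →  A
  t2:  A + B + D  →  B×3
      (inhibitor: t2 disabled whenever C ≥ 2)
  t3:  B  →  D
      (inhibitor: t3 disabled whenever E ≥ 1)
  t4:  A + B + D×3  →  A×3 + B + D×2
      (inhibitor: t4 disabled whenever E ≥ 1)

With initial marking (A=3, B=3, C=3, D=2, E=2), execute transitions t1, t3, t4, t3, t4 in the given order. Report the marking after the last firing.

(A=8, B=1, C=3, D=2, E=0)

step 1: fire t1:  (A=3, B=3, C=3, D=2, E=2) → (A=4, B=3, C=3, D=2, E=0)
step 2: fire t3:  (A=4, B=3, C=3, D=2, E=0) → (A=4, B=2, C=3, D=3, E=0)
step 3: fire t4:  (A=4, B=2, C=3, D=3, E=0) → (A=6, B=2, C=3, D=2, E=0)
step 4: fire t3:  (A=6, B=2, C=3, D=2, E=0) → (A=6, B=1, C=3, D=3, E=0)
step 5: fire t4:  (A=6, B=1, C=3, D=3, E=0) → (A=8, B=1, C=3, D=2, E=0)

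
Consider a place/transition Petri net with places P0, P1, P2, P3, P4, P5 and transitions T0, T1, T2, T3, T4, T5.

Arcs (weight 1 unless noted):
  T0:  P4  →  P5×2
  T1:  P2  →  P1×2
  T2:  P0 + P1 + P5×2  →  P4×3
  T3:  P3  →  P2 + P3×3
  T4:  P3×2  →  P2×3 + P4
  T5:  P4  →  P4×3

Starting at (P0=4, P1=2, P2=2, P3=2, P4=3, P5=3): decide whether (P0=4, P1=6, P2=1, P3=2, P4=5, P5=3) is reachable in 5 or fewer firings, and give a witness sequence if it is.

depth 0: 1 marking
depth 1: 7 markings reached so far
depth 2: 26 markings reached so far
depth 3: 71 markings reached so far
depth 4: 161 markings reached so far
depth 5: 323 markings reached so far
target is not among the 323 markings reachable within 5 steps

NO — not reachable within 5 firings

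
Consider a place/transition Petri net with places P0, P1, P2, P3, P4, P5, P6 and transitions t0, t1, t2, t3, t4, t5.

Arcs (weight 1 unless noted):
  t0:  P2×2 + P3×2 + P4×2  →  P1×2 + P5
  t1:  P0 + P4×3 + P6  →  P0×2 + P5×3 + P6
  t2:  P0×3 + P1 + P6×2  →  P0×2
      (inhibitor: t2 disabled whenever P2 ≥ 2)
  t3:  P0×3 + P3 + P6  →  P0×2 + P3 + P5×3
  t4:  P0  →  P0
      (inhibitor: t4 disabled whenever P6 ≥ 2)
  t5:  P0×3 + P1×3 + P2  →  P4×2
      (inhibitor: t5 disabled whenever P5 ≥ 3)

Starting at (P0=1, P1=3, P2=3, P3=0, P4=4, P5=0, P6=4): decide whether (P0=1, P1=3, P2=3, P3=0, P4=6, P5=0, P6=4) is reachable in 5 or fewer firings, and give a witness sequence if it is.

NO — not reachable within 5 firings

depth 0: 1 marking
depth 1: 2 markings reached so far
depth 2: 2 markings reached so far
(frontier empty at depth 2; search complete)
target is not among the 2 markings reachable within 5 steps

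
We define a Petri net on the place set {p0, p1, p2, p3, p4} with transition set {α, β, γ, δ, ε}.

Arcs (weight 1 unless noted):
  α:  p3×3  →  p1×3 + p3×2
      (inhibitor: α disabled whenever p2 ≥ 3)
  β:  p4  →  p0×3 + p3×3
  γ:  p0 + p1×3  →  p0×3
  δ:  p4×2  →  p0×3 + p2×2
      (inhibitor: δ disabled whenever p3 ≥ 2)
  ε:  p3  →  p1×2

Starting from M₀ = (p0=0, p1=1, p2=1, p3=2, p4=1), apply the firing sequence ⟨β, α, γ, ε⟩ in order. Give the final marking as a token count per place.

step 1: fire β:  (p0=0, p1=1, p2=1, p3=2, p4=1) → (p0=3, p1=1, p2=1, p3=5, p4=0)
step 2: fire α:  (p0=3, p1=1, p2=1, p3=5, p4=0) → (p0=3, p1=4, p2=1, p3=4, p4=0)
step 3: fire γ:  (p0=3, p1=4, p2=1, p3=4, p4=0) → (p0=5, p1=1, p2=1, p3=4, p4=0)
step 4: fire ε:  (p0=5, p1=1, p2=1, p3=4, p4=0) → (p0=5, p1=3, p2=1, p3=3, p4=0)

(p0=5, p1=3, p2=1, p3=3, p4=0)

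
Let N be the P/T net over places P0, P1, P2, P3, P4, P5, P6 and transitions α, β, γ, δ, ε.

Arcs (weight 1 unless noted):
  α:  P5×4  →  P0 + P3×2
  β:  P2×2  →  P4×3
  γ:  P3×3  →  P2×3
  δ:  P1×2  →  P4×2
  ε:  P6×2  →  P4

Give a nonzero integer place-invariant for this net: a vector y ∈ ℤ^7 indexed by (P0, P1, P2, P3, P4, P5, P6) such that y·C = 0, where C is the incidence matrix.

y = (P0:4, P1:0, P2:0, P3:0, P4:0, P5:1, P6:0)

Incidence matrix C (rows=places, cols=transitions):
        α    β    γ    δ    ε
   P0   1    0    0    0    0
   P1   0    0    0   -2    0
   P2   0   -2    3    0    0
   P3   2    0   -3    0    0
   P4   0    3    0    2    1
   P5  -4    0    0    0    0
   P6   0    0    0    0   -2

Candidate y = [4, 0, 0, 0, 0, 1, 0]; check y·C column-wise:
  col α: 4·1 + 0·2 + 1·-4 = 0
  col β: 4·0 + 0·-2 + 0·3 + 1·0 = 0
  col γ: 4·0 + 0·3 + 0·-3 + 1·0 = 0
  col δ: 4·0 + 0·-2 + 0·2 + 1·0 = 0
  col ε: 4·0 + 0·1 + 1·0 + 0·-2 = 0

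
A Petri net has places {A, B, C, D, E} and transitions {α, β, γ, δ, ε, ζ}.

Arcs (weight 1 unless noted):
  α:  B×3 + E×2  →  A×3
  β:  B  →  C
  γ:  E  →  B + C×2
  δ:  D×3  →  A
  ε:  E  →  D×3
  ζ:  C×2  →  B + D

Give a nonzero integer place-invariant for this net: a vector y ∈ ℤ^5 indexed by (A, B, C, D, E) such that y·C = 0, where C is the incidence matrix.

Incidence matrix C (rows=places, cols=transitions):
        α    β    γ    δ    ε    ζ
    A   3    0    0    1    0    0
    B  -3   -1    1    0    0    1
    C   0    1    2    0    0   -2
    D   0    0    0   -3    3    1
    E  -2    0   -1    0   -1    0

Candidate y = [3, 1, 1, 1, 3]; check y·C column-wise:
  col α: 3·3 + 1·-3 + 1·0 + 1·0 + 3·-2 = 0
  col β: 3·0 + 1·-1 + 1·1 + 1·0 + 3·0 = 0
  col γ: 3·0 + 1·1 + 1·2 + 1·0 + 3·-1 = 0
  col δ: 3·1 + 1·0 + 1·0 + 1·-3 + 3·0 = 0
  col ε: 3·0 + 1·0 + 1·0 + 1·3 + 3·-1 = 0
  col ζ: 3·0 + 1·1 + 1·-2 + 1·1 + 3·0 = 0

y = (A:3, B:1, C:1, D:1, E:3)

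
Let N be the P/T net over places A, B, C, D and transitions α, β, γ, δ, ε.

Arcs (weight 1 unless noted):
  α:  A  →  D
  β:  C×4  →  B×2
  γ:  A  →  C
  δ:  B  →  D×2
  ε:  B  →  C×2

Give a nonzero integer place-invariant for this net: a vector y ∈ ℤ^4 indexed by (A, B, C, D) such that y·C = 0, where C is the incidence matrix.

y = (A:1, B:2, C:1, D:1)

Incidence matrix C (rows=places, cols=transitions):
        α    β    γ    δ    ε
    A  -1    0   -1    0    0
    B   0    2    0   -1   -1
    C   0   -4    1    0    2
    D   1    0    0    2    0

Candidate y = [1, 2, 1, 1]; check y·C column-wise:
  col α: 1·-1 + 2·0 + 1·0 + 1·1 = 0
  col β: 1·0 + 2·2 + 1·-4 + 1·0 = 0
  col γ: 1·-1 + 2·0 + 1·1 + 1·0 = 0
  col δ: 1·0 + 2·-1 + 1·0 + 1·2 = 0
  col ε: 1·0 + 2·-1 + 1·2 + 1·0 = 0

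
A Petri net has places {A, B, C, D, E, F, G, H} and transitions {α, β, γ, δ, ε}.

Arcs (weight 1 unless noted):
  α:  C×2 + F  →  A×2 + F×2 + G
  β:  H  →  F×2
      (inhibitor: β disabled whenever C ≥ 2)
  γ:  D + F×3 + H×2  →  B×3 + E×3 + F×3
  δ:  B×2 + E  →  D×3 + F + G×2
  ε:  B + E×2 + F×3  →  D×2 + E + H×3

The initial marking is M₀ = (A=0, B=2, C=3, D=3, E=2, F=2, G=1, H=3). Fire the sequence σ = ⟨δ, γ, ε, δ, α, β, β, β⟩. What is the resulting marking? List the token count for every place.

(A=2, B=0, C=1, D=10, E=2, F=8, G=6, H=1)

step 1: fire δ:  (A=0, B=2, C=3, D=3, E=2, F=2, G=1, H=3) → (A=0, B=0, C=3, D=6, E=1, F=3, G=3, H=3)
step 2: fire γ:  (A=0, B=0, C=3, D=6, E=1, F=3, G=3, H=3) → (A=0, B=3, C=3, D=5, E=4, F=3, G=3, H=1)
step 3: fire ε:  (A=0, B=3, C=3, D=5, E=4, F=3, G=3, H=1) → (A=0, B=2, C=3, D=7, E=3, F=0, G=3, H=4)
step 4: fire δ:  (A=0, B=2, C=3, D=7, E=3, F=0, G=3, H=4) → (A=0, B=0, C=3, D=10, E=2, F=1, G=5, H=4)
step 5: fire α:  (A=0, B=0, C=3, D=10, E=2, F=1, G=5, H=4) → (A=2, B=0, C=1, D=10, E=2, F=2, G=6, H=4)
step 6: fire β:  (A=2, B=0, C=1, D=10, E=2, F=2, G=6, H=4) → (A=2, B=0, C=1, D=10, E=2, F=4, G=6, H=3)
step 7: fire β:  (A=2, B=0, C=1, D=10, E=2, F=4, G=6, H=3) → (A=2, B=0, C=1, D=10, E=2, F=6, G=6, H=2)
step 8: fire β:  (A=2, B=0, C=1, D=10, E=2, F=6, G=6, H=2) → (A=2, B=0, C=1, D=10, E=2, F=8, G=6, H=1)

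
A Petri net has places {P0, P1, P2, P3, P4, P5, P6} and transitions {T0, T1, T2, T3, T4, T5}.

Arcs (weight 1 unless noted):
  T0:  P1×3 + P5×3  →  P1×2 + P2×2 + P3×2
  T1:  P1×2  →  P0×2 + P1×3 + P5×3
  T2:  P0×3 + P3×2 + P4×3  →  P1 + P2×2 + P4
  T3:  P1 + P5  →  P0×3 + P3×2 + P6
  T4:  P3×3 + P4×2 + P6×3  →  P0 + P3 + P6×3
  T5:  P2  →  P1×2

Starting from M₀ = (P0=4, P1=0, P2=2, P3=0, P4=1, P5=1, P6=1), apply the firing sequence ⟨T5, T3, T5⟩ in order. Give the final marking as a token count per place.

step 1: fire T5:  (P0=4, P1=0, P2=2, P3=0, P4=1, P5=1, P6=1) → (P0=4, P1=2, P2=1, P3=0, P4=1, P5=1, P6=1)
step 2: fire T3:  (P0=4, P1=2, P2=1, P3=0, P4=1, P5=1, P6=1) → (P0=7, P1=1, P2=1, P3=2, P4=1, P5=0, P6=2)
step 3: fire T5:  (P0=7, P1=1, P2=1, P3=2, P4=1, P5=0, P6=2) → (P0=7, P1=3, P2=0, P3=2, P4=1, P5=0, P6=2)

(P0=7, P1=3, P2=0, P3=2, P4=1, P5=0, P6=2)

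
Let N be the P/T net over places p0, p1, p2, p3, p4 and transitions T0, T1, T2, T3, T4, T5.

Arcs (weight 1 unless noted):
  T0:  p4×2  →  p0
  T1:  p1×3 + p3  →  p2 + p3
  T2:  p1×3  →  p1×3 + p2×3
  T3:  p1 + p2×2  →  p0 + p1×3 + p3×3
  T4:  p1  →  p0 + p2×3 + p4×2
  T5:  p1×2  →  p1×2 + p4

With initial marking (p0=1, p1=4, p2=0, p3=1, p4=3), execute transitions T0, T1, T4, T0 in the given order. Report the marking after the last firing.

(p0=4, p1=0, p2=4, p3=1, p4=1)

step 1: fire T0:  (p0=1, p1=4, p2=0, p3=1, p4=3) → (p0=2, p1=4, p2=0, p3=1, p4=1)
step 2: fire T1:  (p0=2, p1=4, p2=0, p3=1, p4=1) → (p0=2, p1=1, p2=1, p3=1, p4=1)
step 3: fire T4:  (p0=2, p1=1, p2=1, p3=1, p4=1) → (p0=3, p1=0, p2=4, p3=1, p4=3)
step 4: fire T0:  (p0=3, p1=0, p2=4, p3=1, p4=3) → (p0=4, p1=0, p2=4, p3=1, p4=1)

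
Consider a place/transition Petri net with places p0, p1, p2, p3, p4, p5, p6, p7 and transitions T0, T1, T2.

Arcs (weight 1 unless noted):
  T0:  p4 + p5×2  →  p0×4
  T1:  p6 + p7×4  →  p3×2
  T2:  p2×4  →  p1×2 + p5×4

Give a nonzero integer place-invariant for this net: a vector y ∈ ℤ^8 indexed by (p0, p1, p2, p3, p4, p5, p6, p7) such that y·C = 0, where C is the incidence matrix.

Incidence matrix C (rows=places, cols=transitions):
       T0   T1   T2
   p0   4    0    0
   p1   0    0    2
   p2   0    0   -4
   p3   0    2    0
   p4  -1    0    0
   p5  -2    0    4
   p6   0   -1    0
   p7   0   -4    0

Candidate y = [0, 2, 1, 0, 0, 0, 0, 0]; check y·C column-wise:
  col T0: 0·4 + 2·0 + 1·0 + 0·-1 + 0·-2 = 0
  col T1: 2·0 + 1·0 + 0·2 + 0·-1 + 0·-4 = 0
  col T2: 2·2 + 1·-4 + 0·4 = 0

y = (p0:0, p1:2, p2:1, p3:0, p4:0, p5:0, p6:0, p7:0)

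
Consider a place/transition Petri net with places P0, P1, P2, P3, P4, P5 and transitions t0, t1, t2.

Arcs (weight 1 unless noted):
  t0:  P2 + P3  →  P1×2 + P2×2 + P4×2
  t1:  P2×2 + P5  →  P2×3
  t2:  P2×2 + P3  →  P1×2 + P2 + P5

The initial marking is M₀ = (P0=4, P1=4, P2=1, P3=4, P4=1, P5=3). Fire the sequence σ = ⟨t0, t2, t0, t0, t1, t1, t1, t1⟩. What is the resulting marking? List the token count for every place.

(P0=4, P1=12, P2=7, P3=0, P4=7, P5=0)

step 1: fire t0:  (P0=4, P1=4, P2=1, P3=4, P4=1, P5=3) → (P0=4, P1=6, P2=2, P3=3, P4=3, P5=3)
step 2: fire t2:  (P0=4, P1=6, P2=2, P3=3, P4=3, P5=3) → (P0=4, P1=8, P2=1, P3=2, P4=3, P5=4)
step 3: fire t0:  (P0=4, P1=8, P2=1, P3=2, P4=3, P5=4) → (P0=4, P1=10, P2=2, P3=1, P4=5, P5=4)
step 4: fire t0:  (P0=4, P1=10, P2=2, P3=1, P4=5, P5=4) → (P0=4, P1=12, P2=3, P3=0, P4=7, P5=4)
step 5: fire t1:  (P0=4, P1=12, P2=3, P3=0, P4=7, P5=4) → (P0=4, P1=12, P2=4, P3=0, P4=7, P5=3)
step 6: fire t1:  (P0=4, P1=12, P2=4, P3=0, P4=7, P5=3) → (P0=4, P1=12, P2=5, P3=0, P4=7, P5=2)
step 7: fire t1:  (P0=4, P1=12, P2=5, P3=0, P4=7, P5=2) → (P0=4, P1=12, P2=6, P3=0, P4=7, P5=1)
step 8: fire t1:  (P0=4, P1=12, P2=6, P3=0, P4=7, P5=1) → (P0=4, P1=12, P2=7, P3=0, P4=7, P5=0)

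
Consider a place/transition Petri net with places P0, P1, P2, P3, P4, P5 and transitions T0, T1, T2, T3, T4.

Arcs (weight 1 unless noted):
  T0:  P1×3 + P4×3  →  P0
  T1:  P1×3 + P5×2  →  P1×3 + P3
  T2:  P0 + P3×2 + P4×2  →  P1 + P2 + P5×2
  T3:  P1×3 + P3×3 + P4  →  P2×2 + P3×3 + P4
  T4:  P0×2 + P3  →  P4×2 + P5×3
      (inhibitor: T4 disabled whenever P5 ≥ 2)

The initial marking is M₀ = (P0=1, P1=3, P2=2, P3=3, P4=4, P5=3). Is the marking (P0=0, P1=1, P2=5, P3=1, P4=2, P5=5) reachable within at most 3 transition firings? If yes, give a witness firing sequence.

YES — reachable via ⟨T3, T2⟩ (2 firings)

step 1: fire T3:  (P0=1, P1=3, P2=2, P3=3, P4=4, P5=3) → (P0=1, P1=0, P2=4, P3=3, P4=4, P5=3)
step 2: fire T2:  (P0=1, P1=0, P2=4, P3=3, P4=4, P5=3) → (P0=0, P1=1, P2=5, P3=1, P4=2, P5=5)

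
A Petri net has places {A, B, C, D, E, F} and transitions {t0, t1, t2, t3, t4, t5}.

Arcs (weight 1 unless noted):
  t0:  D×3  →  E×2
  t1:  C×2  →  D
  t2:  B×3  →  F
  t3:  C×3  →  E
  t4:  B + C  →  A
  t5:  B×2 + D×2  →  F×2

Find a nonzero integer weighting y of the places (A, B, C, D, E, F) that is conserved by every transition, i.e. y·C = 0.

Incidence matrix C (rows=places, cols=transitions):
       t0   t1   t2   t3   t4   t5
    A   0    0    0    0    1    0
    B   0    0   -3    0   -1   -2
    C   0   -2    0   -3   -1    0
    D  -3    1    0    0    0   -2
    E   2    0    0    1    0    0
    F   0    0    1    0    0    2

Candidate y = [2, 1, 1, 2, 3, 3]; check y·C column-wise:
  col t0: 2·0 + 1·0 + 1·0 + 2·-3 + 3·2 + 3·0 = 0
  col t1: 2·0 + 1·0 + 1·-2 + 2·1 + 3·0 + 3·0 = 0
  col t2: 2·0 + 1·-3 + 1·0 + 2·0 + 3·0 + 3·1 = 0
  col t3: 2·0 + 1·0 + 1·-3 + 2·0 + 3·1 + 3·0 = 0
  col t4: 2·1 + 1·-1 + 1·-1 + 2·0 + 3·0 + 3·0 = 0
  col t5: 2·0 + 1·-2 + 1·0 + 2·-2 + 3·0 + 3·2 = 0

y = (A:2, B:1, C:1, D:2, E:3, F:3)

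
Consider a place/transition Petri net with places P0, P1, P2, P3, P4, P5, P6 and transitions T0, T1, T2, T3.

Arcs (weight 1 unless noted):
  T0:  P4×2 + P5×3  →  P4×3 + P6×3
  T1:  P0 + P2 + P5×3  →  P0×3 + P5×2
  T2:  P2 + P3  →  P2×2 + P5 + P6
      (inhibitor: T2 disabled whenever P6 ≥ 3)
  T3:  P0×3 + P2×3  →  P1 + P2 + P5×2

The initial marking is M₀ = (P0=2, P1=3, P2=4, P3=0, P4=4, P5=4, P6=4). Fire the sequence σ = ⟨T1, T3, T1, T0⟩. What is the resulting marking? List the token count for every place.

(P0=3, P1=4, P2=0, P3=0, P4=5, P5=1, P6=7)

step 1: fire T1:  (P0=2, P1=3, P2=4, P3=0, P4=4, P5=4, P6=4) → (P0=4, P1=3, P2=3, P3=0, P4=4, P5=3, P6=4)
step 2: fire T3:  (P0=4, P1=3, P2=3, P3=0, P4=4, P5=3, P6=4) → (P0=1, P1=4, P2=1, P3=0, P4=4, P5=5, P6=4)
step 3: fire T1:  (P0=1, P1=4, P2=1, P3=0, P4=4, P5=5, P6=4) → (P0=3, P1=4, P2=0, P3=0, P4=4, P5=4, P6=4)
step 4: fire T0:  (P0=3, P1=4, P2=0, P3=0, P4=4, P5=4, P6=4) → (P0=3, P1=4, P2=0, P3=0, P4=5, P5=1, P6=7)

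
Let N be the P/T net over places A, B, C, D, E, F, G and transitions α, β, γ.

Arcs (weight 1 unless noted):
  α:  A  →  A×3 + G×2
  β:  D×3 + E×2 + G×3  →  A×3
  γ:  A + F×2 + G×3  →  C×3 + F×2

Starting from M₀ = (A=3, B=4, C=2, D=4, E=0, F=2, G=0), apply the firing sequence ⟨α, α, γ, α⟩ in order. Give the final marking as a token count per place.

step 1: fire α:  (A=3, B=4, C=2, D=4, E=0, F=2, G=0) → (A=5, B=4, C=2, D=4, E=0, F=2, G=2)
step 2: fire α:  (A=5, B=4, C=2, D=4, E=0, F=2, G=2) → (A=7, B=4, C=2, D=4, E=0, F=2, G=4)
step 3: fire γ:  (A=7, B=4, C=2, D=4, E=0, F=2, G=4) → (A=6, B=4, C=5, D=4, E=0, F=2, G=1)
step 4: fire α:  (A=6, B=4, C=5, D=4, E=0, F=2, G=1) → (A=8, B=4, C=5, D=4, E=0, F=2, G=3)

(A=8, B=4, C=5, D=4, E=0, F=2, G=3)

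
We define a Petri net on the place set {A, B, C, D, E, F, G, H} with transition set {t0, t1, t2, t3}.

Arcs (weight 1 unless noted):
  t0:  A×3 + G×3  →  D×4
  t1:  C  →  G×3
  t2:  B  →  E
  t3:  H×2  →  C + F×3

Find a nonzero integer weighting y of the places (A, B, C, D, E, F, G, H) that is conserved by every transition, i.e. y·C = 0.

Incidence matrix C (rows=places, cols=transitions):
       t0   t1   t2   t3
    A  -3    0    0    0
    B   0    0   -1    0
    C   0   -1    0    1
    D   4    0    0    0
    E   0    0    1    0
    F   0    0    0    3
    G  -3    3    0    0
    H   0    0    0   -2

Candidate y = [4, 0, 0, 3, 0, 0, 0, 0]; check y·C column-wise:
  col t0: 4·-3 + 3·4 + 0·-3 = 0
  col t1: 4·0 + 0·-1 + 3·0 + 0·3 = 0
  col t2: 4·0 + 0·-1 + 3·0 + 0·1 = 0
  col t3: 4·0 + 0·1 + 3·0 + 0·3 + 0·-2 = 0

y = (A:4, B:0, C:0, D:3, E:0, F:0, G:0, H:0)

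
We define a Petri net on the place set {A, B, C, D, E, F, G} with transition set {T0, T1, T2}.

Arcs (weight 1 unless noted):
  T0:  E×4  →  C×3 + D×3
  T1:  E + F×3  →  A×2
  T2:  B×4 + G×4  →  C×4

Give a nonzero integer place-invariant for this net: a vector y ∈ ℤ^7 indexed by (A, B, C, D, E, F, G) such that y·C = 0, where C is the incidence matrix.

y = (A:0, B:1, C:1, D:-1, E:0, F:0, G:0)

Incidence matrix C (rows=places, cols=transitions):
       T0   T1   T2
    A   0    2    0
    B   0    0   -4
    C   3    0    4
    D   3    0    0
    E  -4   -1    0
    F   0   -3    0
    G   0    0   -4

Candidate y = [0, 1, 1, -1, 0, 0, 0]; check y·C column-wise:
  col T0: 1·0 + 1·3 + -1·3 + 0·-4 = 0
  col T1: 0·2 + 1·0 + 1·0 + -1·0 + 0·-1 + 0·-3 = 0
  col T2: 1·-4 + 1·4 + -1·0 + 0·-4 = 0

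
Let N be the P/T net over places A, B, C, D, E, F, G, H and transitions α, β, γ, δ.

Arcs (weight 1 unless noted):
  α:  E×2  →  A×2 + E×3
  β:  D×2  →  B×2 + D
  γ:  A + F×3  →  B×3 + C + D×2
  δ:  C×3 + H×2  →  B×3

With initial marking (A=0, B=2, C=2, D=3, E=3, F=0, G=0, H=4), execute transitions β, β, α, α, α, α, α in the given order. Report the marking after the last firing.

(A=10, B=6, C=2, D=1, E=8, F=0, G=0, H=4)

step 1: fire β:  (A=0, B=2, C=2, D=3, E=3, F=0, G=0, H=4) → (A=0, B=4, C=2, D=2, E=3, F=0, G=0, H=4)
step 2: fire β:  (A=0, B=4, C=2, D=2, E=3, F=0, G=0, H=4) → (A=0, B=6, C=2, D=1, E=3, F=0, G=0, H=4)
step 3: fire α:  (A=0, B=6, C=2, D=1, E=3, F=0, G=0, H=4) → (A=2, B=6, C=2, D=1, E=4, F=0, G=0, H=4)
step 4: fire α:  (A=2, B=6, C=2, D=1, E=4, F=0, G=0, H=4) → (A=4, B=6, C=2, D=1, E=5, F=0, G=0, H=4)
step 5: fire α:  (A=4, B=6, C=2, D=1, E=5, F=0, G=0, H=4) → (A=6, B=6, C=2, D=1, E=6, F=0, G=0, H=4)
step 6: fire α:  (A=6, B=6, C=2, D=1, E=6, F=0, G=0, H=4) → (A=8, B=6, C=2, D=1, E=7, F=0, G=0, H=4)
step 7: fire α:  (A=8, B=6, C=2, D=1, E=7, F=0, G=0, H=4) → (A=10, B=6, C=2, D=1, E=8, F=0, G=0, H=4)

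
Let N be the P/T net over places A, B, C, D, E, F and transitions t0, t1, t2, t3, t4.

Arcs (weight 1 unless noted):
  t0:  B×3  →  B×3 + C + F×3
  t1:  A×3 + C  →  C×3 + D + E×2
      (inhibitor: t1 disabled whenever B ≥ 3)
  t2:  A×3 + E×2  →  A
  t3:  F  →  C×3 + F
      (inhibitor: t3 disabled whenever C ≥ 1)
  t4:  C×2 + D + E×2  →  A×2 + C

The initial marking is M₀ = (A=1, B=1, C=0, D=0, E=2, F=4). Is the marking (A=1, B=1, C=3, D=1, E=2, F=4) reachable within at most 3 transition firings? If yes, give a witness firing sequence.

NO — not reachable within 3 firings

depth 0: 1 marking
depth 1: 2 markings reached so far
depth 2: 2 markings reached so far
(frontier empty at depth 2; search complete)
target is not among the 2 markings reachable within 3 steps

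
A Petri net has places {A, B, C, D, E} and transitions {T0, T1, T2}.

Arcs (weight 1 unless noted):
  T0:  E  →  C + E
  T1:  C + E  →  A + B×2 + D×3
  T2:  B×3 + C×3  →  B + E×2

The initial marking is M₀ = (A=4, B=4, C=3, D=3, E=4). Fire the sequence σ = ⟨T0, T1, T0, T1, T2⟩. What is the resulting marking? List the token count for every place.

step 1: fire T0:  (A=4, B=4, C=3, D=3, E=4) → (A=4, B=4, C=4, D=3, E=4)
step 2: fire T1:  (A=4, B=4, C=4, D=3, E=4) → (A=5, B=6, C=3, D=6, E=3)
step 3: fire T0:  (A=5, B=6, C=3, D=6, E=3) → (A=5, B=6, C=4, D=6, E=3)
step 4: fire T1:  (A=5, B=6, C=4, D=6, E=3) → (A=6, B=8, C=3, D=9, E=2)
step 5: fire T2:  (A=6, B=8, C=3, D=9, E=2) → (A=6, B=6, C=0, D=9, E=4)

(A=6, B=6, C=0, D=9, E=4)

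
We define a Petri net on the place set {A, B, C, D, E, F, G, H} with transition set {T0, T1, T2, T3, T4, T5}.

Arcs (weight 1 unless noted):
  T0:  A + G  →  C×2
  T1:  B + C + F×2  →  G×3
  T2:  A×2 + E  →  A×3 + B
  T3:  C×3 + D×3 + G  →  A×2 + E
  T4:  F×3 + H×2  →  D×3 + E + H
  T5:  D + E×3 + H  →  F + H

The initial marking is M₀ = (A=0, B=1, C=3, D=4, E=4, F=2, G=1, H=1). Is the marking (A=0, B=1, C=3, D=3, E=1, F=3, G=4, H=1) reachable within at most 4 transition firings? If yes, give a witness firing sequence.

NO — not reachable within 4 firings

depth 0: 1 marking
depth 1: 4 markings reached so far
depth 2: 7 markings reached so far
depth 3: 9 markings reached so far
depth 4: 11 markings reached so far
target is not among the 11 markings reachable within 4 steps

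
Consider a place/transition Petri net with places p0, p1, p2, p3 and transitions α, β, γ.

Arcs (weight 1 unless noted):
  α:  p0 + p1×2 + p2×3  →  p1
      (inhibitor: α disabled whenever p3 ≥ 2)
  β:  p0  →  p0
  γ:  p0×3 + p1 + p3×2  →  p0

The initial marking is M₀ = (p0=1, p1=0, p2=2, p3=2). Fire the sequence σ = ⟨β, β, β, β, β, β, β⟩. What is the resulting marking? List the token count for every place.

step 1: fire β:  (p0=1, p1=0, p2=2, p3=2) → (p0=1, p1=0, p2=2, p3=2)
step 2: fire β:  (p0=1, p1=0, p2=2, p3=2) → (p0=1, p1=0, p2=2, p3=2)
step 3: fire β:  (p0=1, p1=0, p2=2, p3=2) → (p0=1, p1=0, p2=2, p3=2)
step 4: fire β:  (p0=1, p1=0, p2=2, p3=2) → (p0=1, p1=0, p2=2, p3=2)
step 5: fire β:  (p0=1, p1=0, p2=2, p3=2) → (p0=1, p1=0, p2=2, p3=2)
step 6: fire β:  (p0=1, p1=0, p2=2, p3=2) → (p0=1, p1=0, p2=2, p3=2)
step 7: fire β:  (p0=1, p1=0, p2=2, p3=2) → (p0=1, p1=0, p2=2, p3=2)

(p0=1, p1=0, p2=2, p3=2)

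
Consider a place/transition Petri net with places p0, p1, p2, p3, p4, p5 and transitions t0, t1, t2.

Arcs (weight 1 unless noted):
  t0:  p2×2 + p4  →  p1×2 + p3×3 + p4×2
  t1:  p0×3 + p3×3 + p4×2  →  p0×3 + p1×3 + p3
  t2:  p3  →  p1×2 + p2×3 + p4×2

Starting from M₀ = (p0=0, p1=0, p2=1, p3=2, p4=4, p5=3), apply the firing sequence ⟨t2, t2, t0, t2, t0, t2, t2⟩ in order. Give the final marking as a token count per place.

step 1: fire t2:  (p0=0, p1=0, p2=1, p3=2, p4=4, p5=3) → (p0=0, p1=2, p2=4, p3=1, p4=6, p5=3)
step 2: fire t2:  (p0=0, p1=2, p2=4, p3=1, p4=6, p5=3) → (p0=0, p1=4, p2=7, p3=0, p4=8, p5=3)
step 3: fire t0:  (p0=0, p1=4, p2=7, p3=0, p4=8, p5=3) → (p0=0, p1=6, p2=5, p3=3, p4=9, p5=3)
step 4: fire t2:  (p0=0, p1=6, p2=5, p3=3, p4=9, p5=3) → (p0=0, p1=8, p2=8, p3=2, p4=11, p5=3)
step 5: fire t0:  (p0=0, p1=8, p2=8, p3=2, p4=11, p5=3) → (p0=0, p1=10, p2=6, p3=5, p4=12, p5=3)
step 6: fire t2:  (p0=0, p1=10, p2=6, p3=5, p4=12, p5=3) → (p0=0, p1=12, p2=9, p3=4, p4=14, p5=3)
step 7: fire t2:  (p0=0, p1=12, p2=9, p3=4, p4=14, p5=3) → (p0=0, p1=14, p2=12, p3=3, p4=16, p5=3)

(p0=0, p1=14, p2=12, p3=3, p4=16, p5=3)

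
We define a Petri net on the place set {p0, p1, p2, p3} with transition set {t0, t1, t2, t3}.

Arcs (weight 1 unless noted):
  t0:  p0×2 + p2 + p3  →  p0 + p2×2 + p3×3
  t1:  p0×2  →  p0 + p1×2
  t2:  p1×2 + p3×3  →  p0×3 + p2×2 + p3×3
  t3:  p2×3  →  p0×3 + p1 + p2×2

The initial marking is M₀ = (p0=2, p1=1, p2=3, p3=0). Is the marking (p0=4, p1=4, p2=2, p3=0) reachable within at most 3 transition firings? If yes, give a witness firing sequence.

step 1: fire t1:  (p0=2, p1=1, p2=3, p3=0) → (p0=1, p1=3, p2=3, p3=0)
step 2: fire t3:  (p0=1, p1=3, p2=3, p3=0) → (p0=4, p1=4, p2=2, p3=0)

YES — reachable via ⟨t1, t3⟩ (2 firings)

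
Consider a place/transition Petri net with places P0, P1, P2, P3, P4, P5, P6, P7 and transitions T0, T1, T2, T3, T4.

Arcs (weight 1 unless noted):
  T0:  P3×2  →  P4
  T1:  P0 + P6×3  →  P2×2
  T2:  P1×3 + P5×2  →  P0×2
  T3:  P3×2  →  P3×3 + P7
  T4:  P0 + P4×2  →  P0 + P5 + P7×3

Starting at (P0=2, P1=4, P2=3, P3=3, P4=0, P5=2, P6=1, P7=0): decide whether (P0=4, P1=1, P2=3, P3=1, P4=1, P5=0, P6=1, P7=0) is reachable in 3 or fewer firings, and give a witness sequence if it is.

YES — reachable via ⟨T0, T2⟩ (2 firings)

step 1: fire T0:  (P0=2, P1=4, P2=3, P3=3, P4=0, P5=2, P6=1, P7=0) → (P0=2, P1=4, P2=3, P3=1, P4=1, P5=2, P6=1, P7=0)
step 2: fire T2:  (P0=2, P1=4, P2=3, P3=1, P4=1, P5=2, P6=1, P7=0) → (P0=4, P1=1, P2=3, P3=1, P4=1, P5=0, P6=1, P7=0)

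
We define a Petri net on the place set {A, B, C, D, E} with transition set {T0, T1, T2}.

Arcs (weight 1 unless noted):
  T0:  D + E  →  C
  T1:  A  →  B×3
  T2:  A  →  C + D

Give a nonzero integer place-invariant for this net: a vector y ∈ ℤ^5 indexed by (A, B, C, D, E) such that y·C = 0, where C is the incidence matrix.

Incidence matrix C (rows=places, cols=transitions):
       T0   T1   T2
    A   0   -1   -1
    B   0    3    0
    C   1    0    1
    D  -1    0    1
    E  -1    0    0

Candidate y = [6, 2, 3, 3, 0]; check y·C column-wise:
  col T0: 6·0 + 2·0 + 3·1 + 3·-1 + 0·-1 = 0
  col T1: 6·-1 + 2·3 + 3·0 + 3·0 = 0
  col T2: 6·-1 + 2·0 + 3·1 + 3·1 = 0

y = (A:6, B:2, C:3, D:3, E:0)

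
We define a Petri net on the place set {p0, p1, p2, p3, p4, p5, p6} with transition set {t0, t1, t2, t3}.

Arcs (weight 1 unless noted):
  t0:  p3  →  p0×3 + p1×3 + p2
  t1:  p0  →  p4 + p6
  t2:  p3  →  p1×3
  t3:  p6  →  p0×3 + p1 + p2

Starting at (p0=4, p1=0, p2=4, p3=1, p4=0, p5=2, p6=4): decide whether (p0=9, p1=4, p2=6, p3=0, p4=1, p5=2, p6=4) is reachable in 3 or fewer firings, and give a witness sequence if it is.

YES — reachable via ⟨t0, t1, t3⟩ (3 firings)

step 1: fire t0:  (p0=4, p1=0, p2=4, p3=1, p4=0, p5=2, p6=4) → (p0=7, p1=3, p2=5, p3=0, p4=0, p5=2, p6=4)
step 2: fire t1:  (p0=7, p1=3, p2=5, p3=0, p4=0, p5=2, p6=4) → (p0=6, p1=3, p2=5, p3=0, p4=1, p5=2, p6=5)
step 3: fire t3:  (p0=6, p1=3, p2=5, p3=0, p4=1, p5=2, p6=5) → (p0=9, p1=4, p2=6, p3=0, p4=1, p5=2, p6=4)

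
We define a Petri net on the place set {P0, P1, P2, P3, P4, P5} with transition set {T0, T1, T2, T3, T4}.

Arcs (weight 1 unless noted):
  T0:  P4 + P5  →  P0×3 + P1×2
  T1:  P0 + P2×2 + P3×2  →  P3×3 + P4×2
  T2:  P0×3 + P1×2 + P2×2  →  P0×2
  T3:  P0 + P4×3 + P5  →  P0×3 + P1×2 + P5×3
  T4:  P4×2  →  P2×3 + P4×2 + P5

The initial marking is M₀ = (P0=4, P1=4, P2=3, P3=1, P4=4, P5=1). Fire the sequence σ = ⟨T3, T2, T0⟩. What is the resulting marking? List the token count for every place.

(P0=8, P1=6, P2=1, P3=1, P4=0, P5=2)

step 1: fire T3:  (P0=4, P1=4, P2=3, P3=1, P4=4, P5=1) → (P0=6, P1=6, P2=3, P3=1, P4=1, P5=3)
step 2: fire T2:  (P0=6, P1=6, P2=3, P3=1, P4=1, P5=3) → (P0=5, P1=4, P2=1, P3=1, P4=1, P5=3)
step 3: fire T0:  (P0=5, P1=4, P2=1, P3=1, P4=1, P5=3) → (P0=8, P1=6, P2=1, P3=1, P4=0, P5=2)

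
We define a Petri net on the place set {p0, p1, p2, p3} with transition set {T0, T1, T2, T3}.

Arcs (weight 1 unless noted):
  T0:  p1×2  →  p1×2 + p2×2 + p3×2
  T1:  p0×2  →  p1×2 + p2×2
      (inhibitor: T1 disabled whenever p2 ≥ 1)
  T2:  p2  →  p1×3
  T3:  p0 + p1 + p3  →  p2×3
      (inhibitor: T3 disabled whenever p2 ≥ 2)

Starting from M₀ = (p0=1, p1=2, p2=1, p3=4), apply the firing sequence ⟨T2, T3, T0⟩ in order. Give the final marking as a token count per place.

step 1: fire T2:  (p0=1, p1=2, p2=1, p3=4) → (p0=1, p1=5, p2=0, p3=4)
step 2: fire T3:  (p0=1, p1=5, p2=0, p3=4) → (p0=0, p1=4, p2=3, p3=3)
step 3: fire T0:  (p0=0, p1=4, p2=3, p3=3) → (p0=0, p1=4, p2=5, p3=5)

(p0=0, p1=4, p2=5, p3=5)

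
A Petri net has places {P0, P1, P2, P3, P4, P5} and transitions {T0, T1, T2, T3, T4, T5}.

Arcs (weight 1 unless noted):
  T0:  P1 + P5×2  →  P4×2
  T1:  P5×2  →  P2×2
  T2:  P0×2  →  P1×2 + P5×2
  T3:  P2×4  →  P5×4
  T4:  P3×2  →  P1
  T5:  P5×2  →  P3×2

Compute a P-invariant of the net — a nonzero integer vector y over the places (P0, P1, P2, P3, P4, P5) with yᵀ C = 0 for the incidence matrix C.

y = (P0:3, P1:2, P2:1, P3:1, P4:2, P5:1)

Incidence matrix C (rows=places, cols=transitions):
       T0   T1   T2   T3   T4   T5
   P0   0    0   -2    0    0    0
   P1  -1    0    2    0    1    0
   P2   0    2    0   -4    0    0
   P3   0    0    0    0   -2    2
   P4   2    0    0    0    0    0
   P5  -2   -2    2    4    0   -2

Candidate y = [3, 2, 1, 1, 2, 1]; check y·C column-wise:
  col T0: 3·0 + 2·-1 + 1·0 + 1·0 + 2·2 + 1·-2 = 0
  col T1: 3·0 + 2·0 + 1·2 + 1·0 + 2·0 + 1·-2 = 0
  col T2: 3·-2 + 2·2 + 1·0 + 1·0 + 2·0 + 1·2 = 0
  col T3: 3·0 + 2·0 + 1·-4 + 1·0 + 2·0 + 1·4 = 0
  col T4: 3·0 + 2·1 + 1·0 + 1·-2 + 2·0 + 1·0 = 0
  col T5: 3·0 + 2·0 + 1·0 + 1·2 + 2·0 + 1·-2 = 0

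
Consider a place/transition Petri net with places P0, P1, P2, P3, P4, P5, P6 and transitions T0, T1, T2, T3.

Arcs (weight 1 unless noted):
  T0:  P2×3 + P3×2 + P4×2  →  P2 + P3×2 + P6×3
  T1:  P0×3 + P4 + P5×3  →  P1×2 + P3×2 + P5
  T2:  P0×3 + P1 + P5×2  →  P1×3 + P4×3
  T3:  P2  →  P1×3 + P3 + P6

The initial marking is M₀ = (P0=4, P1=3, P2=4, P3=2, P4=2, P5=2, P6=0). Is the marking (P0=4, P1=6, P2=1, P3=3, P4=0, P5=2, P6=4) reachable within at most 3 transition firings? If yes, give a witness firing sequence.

YES — reachable via ⟨T0, T3⟩ (2 firings)

step 1: fire T0:  (P0=4, P1=3, P2=4, P3=2, P4=2, P5=2, P6=0) → (P0=4, P1=3, P2=2, P3=2, P4=0, P5=2, P6=3)
step 2: fire T3:  (P0=4, P1=3, P2=2, P3=2, P4=0, P5=2, P6=3) → (P0=4, P1=6, P2=1, P3=3, P4=0, P5=2, P6=4)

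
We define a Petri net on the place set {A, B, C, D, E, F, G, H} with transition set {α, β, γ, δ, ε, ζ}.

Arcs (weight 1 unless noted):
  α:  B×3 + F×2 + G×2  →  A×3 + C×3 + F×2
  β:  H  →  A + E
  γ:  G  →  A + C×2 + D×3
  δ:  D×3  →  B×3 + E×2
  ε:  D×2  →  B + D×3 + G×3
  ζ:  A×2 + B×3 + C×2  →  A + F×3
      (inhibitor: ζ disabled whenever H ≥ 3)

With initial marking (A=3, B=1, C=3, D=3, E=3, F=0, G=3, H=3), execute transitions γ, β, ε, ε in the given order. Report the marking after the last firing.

(A=5, B=3, C=5, D=8, E=4, F=0, G=8, H=2)

step 1: fire γ:  (A=3, B=1, C=3, D=3, E=3, F=0, G=3, H=3) → (A=4, B=1, C=5, D=6, E=3, F=0, G=2, H=3)
step 2: fire β:  (A=4, B=1, C=5, D=6, E=3, F=0, G=2, H=3) → (A=5, B=1, C=5, D=6, E=4, F=0, G=2, H=2)
step 3: fire ε:  (A=5, B=1, C=5, D=6, E=4, F=0, G=2, H=2) → (A=5, B=2, C=5, D=7, E=4, F=0, G=5, H=2)
step 4: fire ε:  (A=5, B=2, C=5, D=7, E=4, F=0, G=5, H=2) → (A=5, B=3, C=5, D=8, E=4, F=0, G=8, H=2)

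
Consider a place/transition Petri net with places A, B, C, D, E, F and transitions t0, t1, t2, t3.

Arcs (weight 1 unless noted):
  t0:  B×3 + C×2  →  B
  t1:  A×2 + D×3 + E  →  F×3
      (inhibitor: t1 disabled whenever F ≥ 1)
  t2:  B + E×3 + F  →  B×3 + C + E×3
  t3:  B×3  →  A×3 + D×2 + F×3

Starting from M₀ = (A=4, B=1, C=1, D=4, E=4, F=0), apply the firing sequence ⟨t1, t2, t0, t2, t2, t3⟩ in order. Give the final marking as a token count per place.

(A=5, B=2, C=2, D=3, E=3, F=3)

step 1: fire t1:  (A=4, B=1, C=1, D=4, E=4, F=0) → (A=2, B=1, C=1, D=1, E=3, F=3)
step 2: fire t2:  (A=2, B=1, C=1, D=1, E=3, F=3) → (A=2, B=3, C=2, D=1, E=3, F=2)
step 3: fire t0:  (A=2, B=3, C=2, D=1, E=3, F=2) → (A=2, B=1, C=0, D=1, E=3, F=2)
step 4: fire t2:  (A=2, B=1, C=0, D=1, E=3, F=2) → (A=2, B=3, C=1, D=1, E=3, F=1)
step 5: fire t2:  (A=2, B=3, C=1, D=1, E=3, F=1) → (A=2, B=5, C=2, D=1, E=3, F=0)
step 6: fire t3:  (A=2, B=5, C=2, D=1, E=3, F=0) → (A=5, B=2, C=2, D=3, E=3, F=3)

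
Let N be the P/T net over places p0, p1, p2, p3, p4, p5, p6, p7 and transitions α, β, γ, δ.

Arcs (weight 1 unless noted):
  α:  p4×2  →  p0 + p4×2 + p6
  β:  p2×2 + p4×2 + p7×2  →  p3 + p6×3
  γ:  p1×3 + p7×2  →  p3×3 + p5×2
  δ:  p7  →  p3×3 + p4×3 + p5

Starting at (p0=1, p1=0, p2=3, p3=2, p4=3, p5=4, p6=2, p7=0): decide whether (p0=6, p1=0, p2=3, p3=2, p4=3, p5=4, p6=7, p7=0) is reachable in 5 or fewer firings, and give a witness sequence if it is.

step 1: fire α:  (p0=1, p1=0, p2=3, p3=2, p4=3, p5=4, p6=2, p7=0) → (p0=2, p1=0, p2=3, p3=2, p4=3, p5=4, p6=3, p7=0)
step 2: fire α:  (p0=2, p1=0, p2=3, p3=2, p4=3, p5=4, p6=3, p7=0) → (p0=3, p1=0, p2=3, p3=2, p4=3, p5=4, p6=4, p7=0)
step 3: fire α:  (p0=3, p1=0, p2=3, p3=2, p4=3, p5=4, p6=4, p7=0) → (p0=4, p1=0, p2=3, p3=2, p4=3, p5=4, p6=5, p7=0)
step 4: fire α:  (p0=4, p1=0, p2=3, p3=2, p4=3, p5=4, p6=5, p7=0) → (p0=5, p1=0, p2=3, p3=2, p4=3, p5=4, p6=6, p7=0)
step 5: fire α:  (p0=5, p1=0, p2=3, p3=2, p4=3, p5=4, p6=6, p7=0) → (p0=6, p1=0, p2=3, p3=2, p4=3, p5=4, p6=7, p7=0)

YES — reachable via ⟨α, α, α, α, α⟩ (5 firings)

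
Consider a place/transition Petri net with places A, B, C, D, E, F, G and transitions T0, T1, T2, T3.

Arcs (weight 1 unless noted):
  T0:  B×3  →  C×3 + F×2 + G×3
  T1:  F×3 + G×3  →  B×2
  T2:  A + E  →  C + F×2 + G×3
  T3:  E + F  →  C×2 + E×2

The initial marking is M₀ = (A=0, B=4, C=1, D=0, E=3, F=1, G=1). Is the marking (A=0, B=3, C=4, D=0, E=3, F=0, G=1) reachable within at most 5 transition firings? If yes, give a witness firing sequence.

step 1: fire T0:  (A=0, B=4, C=1, D=0, E=3, F=1, G=1) → (A=0, B=1, C=4, D=0, E=3, F=3, G=4)
step 2: fire T1:  (A=0, B=1, C=4, D=0, E=3, F=3, G=4) → (A=0, B=3, C=4, D=0, E=3, F=0, G=1)

YES — reachable via ⟨T0, T1⟩ (2 firings)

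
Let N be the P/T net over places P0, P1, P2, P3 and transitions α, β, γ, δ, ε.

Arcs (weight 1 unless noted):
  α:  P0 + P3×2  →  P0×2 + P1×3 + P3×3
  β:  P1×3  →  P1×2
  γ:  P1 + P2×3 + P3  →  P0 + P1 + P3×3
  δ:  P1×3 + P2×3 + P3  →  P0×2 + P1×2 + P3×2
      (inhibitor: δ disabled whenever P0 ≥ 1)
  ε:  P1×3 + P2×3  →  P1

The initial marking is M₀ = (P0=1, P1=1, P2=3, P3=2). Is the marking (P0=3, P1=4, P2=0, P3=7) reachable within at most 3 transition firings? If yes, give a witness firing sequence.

NO — not reachable within 3 firings

depth 0: 1 marking
depth 1: 3 markings reached so far
depth 2: 7 markings reached so far
depth 3: 14 markings reached so far
target is not among the 14 markings reachable within 3 steps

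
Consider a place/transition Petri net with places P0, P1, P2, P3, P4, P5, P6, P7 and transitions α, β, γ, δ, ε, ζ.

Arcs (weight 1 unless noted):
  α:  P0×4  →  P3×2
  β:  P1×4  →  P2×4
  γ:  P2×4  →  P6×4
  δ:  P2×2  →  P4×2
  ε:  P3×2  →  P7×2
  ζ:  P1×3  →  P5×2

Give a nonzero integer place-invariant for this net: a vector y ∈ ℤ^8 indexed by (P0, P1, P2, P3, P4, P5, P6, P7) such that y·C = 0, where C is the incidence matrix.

y = (P0:0, P1:2, P2:2, P3:0, P4:2, P5:3, P6:2, P7:0)

Incidence matrix C (rows=places, cols=transitions):
        α    β    γ    δ    ε    ζ
   P0  -4    0    0    0    0    0
   P1   0   -4    0    0    0   -3
   P2   0    4   -4   -2    0    0
   P3   2    0    0    0   -2    0
   P4   0    0    0    2    0    0
   P5   0    0    0    0    0    2
   P6   0    0    4    0    0    0
   P7   0    0    0    0    2    0

Candidate y = [0, 2, 2, 0, 2, 3, 2, 0]; check y·C column-wise:
  col α: 0·-4 + 2·0 + 2·0 + 0·2 + 2·0 + 3·0 + 2·0 = 0
  col β: 2·-4 + 2·4 + 2·0 + 3·0 + 2·0 = 0
  col γ: 2·0 + 2·-4 + 2·0 + 3·0 + 2·4 = 0
  col δ: 2·0 + 2·-2 + 2·2 + 3·0 + 2·0 = 0
  col ε: 2·0 + 2·0 + 0·-2 + 2·0 + 3·0 + 2·0 + 0·2 = 0
  col ζ: 2·-3 + 2·0 + 2·0 + 3·2 + 2·0 = 0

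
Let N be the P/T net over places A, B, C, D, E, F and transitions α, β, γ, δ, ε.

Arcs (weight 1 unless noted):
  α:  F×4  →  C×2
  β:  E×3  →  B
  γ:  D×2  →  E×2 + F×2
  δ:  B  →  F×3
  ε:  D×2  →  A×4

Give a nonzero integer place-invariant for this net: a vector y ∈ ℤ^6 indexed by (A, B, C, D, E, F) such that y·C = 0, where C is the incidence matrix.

Incidence matrix C (rows=places, cols=transitions):
        α    β    γ    δ    ε
    A   0    0    0    0    4
    B   0    1    0   -1    0
    C   2    0    0    0    0
    D   0    0   -2    0   -2
    E   0   -3    2    0    0
    F  -4    0    2    3    0

Candidate y = [1, 3, 2, 2, 1, 1]; check y·C column-wise:
  col α: 1·0 + 3·0 + 2·2 + 2·0 + 1·0 + 1·-4 = 0
  col β: 1·0 + 3·1 + 2·0 + 2·0 + 1·-3 + 1·0 = 0
  col γ: 1·0 + 3·0 + 2·0 + 2·-2 + 1·2 + 1·2 = 0
  col δ: 1·0 + 3·-1 + 2·0 + 2·0 + 1·0 + 1·3 = 0
  col ε: 1·4 + 3·0 + 2·0 + 2·-2 + 1·0 + 1·0 = 0

y = (A:1, B:3, C:2, D:2, E:1, F:1)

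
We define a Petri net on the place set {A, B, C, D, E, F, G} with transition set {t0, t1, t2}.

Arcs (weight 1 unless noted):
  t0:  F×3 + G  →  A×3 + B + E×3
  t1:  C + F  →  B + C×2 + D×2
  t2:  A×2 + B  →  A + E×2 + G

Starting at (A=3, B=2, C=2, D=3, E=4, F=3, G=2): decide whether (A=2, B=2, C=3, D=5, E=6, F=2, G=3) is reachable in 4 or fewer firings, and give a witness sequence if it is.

step 1: fire t1:  (A=3, B=2, C=2, D=3, E=4, F=3, G=2) → (A=3, B=3, C=3, D=5, E=4, F=2, G=2)
step 2: fire t2:  (A=3, B=3, C=3, D=5, E=4, F=2, G=2) → (A=2, B=2, C=3, D=5, E=6, F=2, G=3)

YES — reachable via ⟨t1, t2⟩ (2 firings)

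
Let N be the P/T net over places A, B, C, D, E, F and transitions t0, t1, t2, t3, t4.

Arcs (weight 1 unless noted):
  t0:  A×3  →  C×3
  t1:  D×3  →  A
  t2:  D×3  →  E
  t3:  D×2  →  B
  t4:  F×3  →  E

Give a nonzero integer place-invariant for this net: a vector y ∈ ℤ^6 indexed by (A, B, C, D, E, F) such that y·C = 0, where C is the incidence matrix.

y = (A:3, B:2, C:3, D:1, E:3, F:1)

Incidence matrix C (rows=places, cols=transitions):
       t0   t1   t2   t3   t4
    A  -3    1    0    0    0
    B   0    0    0    1    0
    C   3    0    0    0    0
    D   0   -3   -3   -2    0
    E   0    0    1    0    1
    F   0    0    0    0   -3

Candidate y = [3, 2, 3, 1, 3, 1]; check y·C column-wise:
  col t0: 3·-3 + 2·0 + 3·3 + 1·0 + 3·0 + 1·0 = 0
  col t1: 3·1 + 2·0 + 3·0 + 1·-3 + 3·0 + 1·0 = 0
  col t2: 3·0 + 2·0 + 3·0 + 1·-3 + 3·1 + 1·0 = 0
  col t3: 3·0 + 2·1 + 3·0 + 1·-2 + 3·0 + 1·0 = 0
  col t4: 3·0 + 2·0 + 3·0 + 1·0 + 3·1 + 1·-3 = 0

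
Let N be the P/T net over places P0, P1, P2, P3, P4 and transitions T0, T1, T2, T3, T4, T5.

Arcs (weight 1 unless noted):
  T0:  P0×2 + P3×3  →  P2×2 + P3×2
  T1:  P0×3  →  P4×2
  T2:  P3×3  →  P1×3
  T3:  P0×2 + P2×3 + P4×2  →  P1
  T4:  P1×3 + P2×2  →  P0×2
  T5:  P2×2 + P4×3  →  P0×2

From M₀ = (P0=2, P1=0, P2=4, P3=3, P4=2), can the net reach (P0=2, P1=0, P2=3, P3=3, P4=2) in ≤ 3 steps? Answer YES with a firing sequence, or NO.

NO — not reachable within 3 firings

depth 0: 1 marking
depth 1: 4 markings reached so far
depth 2: 6 markings reached so far
depth 3: 7 markings reached so far
target is not among the 7 markings reachable within 3 steps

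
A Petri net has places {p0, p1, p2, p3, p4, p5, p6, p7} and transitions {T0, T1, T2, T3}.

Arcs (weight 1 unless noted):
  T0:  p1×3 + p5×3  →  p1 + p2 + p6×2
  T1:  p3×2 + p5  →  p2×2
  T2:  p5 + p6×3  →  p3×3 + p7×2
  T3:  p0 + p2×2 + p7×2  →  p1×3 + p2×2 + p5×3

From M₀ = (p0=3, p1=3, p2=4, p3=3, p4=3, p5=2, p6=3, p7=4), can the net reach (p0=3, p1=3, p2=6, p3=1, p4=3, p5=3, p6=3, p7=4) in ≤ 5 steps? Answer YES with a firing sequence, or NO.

depth 0: 1 marking
depth 1: 4 markings reached so far
depth 2: 9 markings reached so far
depth 3: 15 markings reached so far
depth 4: 22 markings reached so far
depth 5: 29 markings reached so far
target is not among the 29 markings reachable within 5 steps

NO — not reachable within 5 firings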